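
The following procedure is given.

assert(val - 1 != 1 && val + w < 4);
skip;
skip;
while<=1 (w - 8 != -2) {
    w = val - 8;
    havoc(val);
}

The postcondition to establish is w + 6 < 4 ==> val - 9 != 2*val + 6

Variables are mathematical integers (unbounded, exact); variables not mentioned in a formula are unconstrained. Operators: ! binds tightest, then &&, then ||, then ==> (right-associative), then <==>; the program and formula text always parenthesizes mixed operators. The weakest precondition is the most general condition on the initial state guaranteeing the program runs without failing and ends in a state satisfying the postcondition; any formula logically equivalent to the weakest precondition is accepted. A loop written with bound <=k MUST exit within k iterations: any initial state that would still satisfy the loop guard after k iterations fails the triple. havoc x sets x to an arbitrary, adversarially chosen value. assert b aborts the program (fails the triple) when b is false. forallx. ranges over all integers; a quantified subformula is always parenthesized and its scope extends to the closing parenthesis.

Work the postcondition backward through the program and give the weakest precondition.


Working backward. After the program, the postcondition w + 6 < 4 ==> val - 9 != 2*val + 6 must hold; in canonical form it is w < -2 ==> val != -15.
Before the loop (bound <=1), unroll the exhaustion recursion (WP_0 = exit-now case; WP_j = one more guarded iteration, up to j = 1):
  WP_0: (!(w != 6)) && (w < -2 ==> val != -15)
  WP_1: (w != 6 ==> (forall val_1. ((!(val != 14)) && (val < 6 ==> val_1 != -15)))) && ((!(w != 6)) ==> (w < -2 ==> val != -15))
So before the loop: (w != 6 ==> (forall val_1. ((!(val != 14)) && (val < 6 ==> val_1 != -15)))) && ((!(w != 6)) ==> (w < -2 ==> val != -15))
Before skip: (w != 6 ==> (forall val_1. ((!(val != 14)) && (val < 6 ==> val_1 != -15)))) && ((!(w != 6)) ==> (w < -2 ==> val != -15))
Before skip: (w != 6 ==> (forall val_1. ((!(val != 14)) && (val < 6 ==> val_1 != -15)))) && ((!(w != 6)) ==> (w < -2 ==> val != -15))
Before assert val - 1 != 1 && val + w < 4: val != 2 && val + w < 4 && (w != 6 ==> (forall val_1. ((!(val != 14)) && (val < 6 ==> val_1 != -15)))) && ((!(w != 6)) ==> (w < -2 ==> val != -15))
Answer: WP = val != 2 && val + w < 4 && (w != 6 ==> (forall val_1. ((!(val != 14)) && (val < 6 ==> val_1 != -15)))) && ((!(w != 6)) ==> (w < -2 ==> val != -15))


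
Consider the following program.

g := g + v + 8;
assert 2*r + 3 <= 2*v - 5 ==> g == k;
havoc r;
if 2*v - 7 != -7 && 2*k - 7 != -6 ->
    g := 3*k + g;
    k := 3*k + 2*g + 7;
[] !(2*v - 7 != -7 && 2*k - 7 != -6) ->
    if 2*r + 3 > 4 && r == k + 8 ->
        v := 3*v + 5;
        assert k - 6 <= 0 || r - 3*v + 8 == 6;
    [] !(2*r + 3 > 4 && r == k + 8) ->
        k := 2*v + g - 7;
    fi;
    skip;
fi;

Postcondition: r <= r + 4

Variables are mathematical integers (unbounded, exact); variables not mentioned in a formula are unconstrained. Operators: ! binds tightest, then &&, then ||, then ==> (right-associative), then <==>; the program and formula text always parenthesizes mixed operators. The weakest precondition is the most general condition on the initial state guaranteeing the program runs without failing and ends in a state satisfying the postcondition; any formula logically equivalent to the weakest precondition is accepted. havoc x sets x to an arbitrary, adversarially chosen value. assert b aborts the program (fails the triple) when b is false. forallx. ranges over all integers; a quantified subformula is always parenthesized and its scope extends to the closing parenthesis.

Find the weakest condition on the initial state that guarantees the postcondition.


Working backward. After the program, the postcondition r <= r + 4 must hold; in canonical form it is true.
Then branch requires true; else branch requires (2*r > 1 && r == k + 8) ==> (k <= 6 || r == 9*v + 13).
Before the if: (!(2*v != 0 && 2*k != 1)) ==> ((2*r > 1 && r == k + 8) ==> (k <= 6 || r == 9*v + 13))
Before havoc r: forall r_1. ((!(2*v != 0 && 2*k != 1)) ==> ((2*r_1 > 1 && r_1 == k + 8) ==> (k <= 6 || r_1 == 9*v + 13)))
Before assert 2*r + 3 <= 2*v - 5 ==> g == k: (2*r <= 2*v - 8 ==> g == k) && (forall r_1. ((!(2*v != 0 && 2*k != 1)) ==> ((2*r_1 > 1 && r_1 == k + 8) ==> (k <= 6 || r_1 == 9*v + 13))))
Before g := g + v + 8: (2*r <= 2*v - 8 ==> g + v == k - 8) && (forall r_1. ((!(2*v != 0 && 2*k != 1)) ==> ((2*r_1 > 1 && r_1 == k + 8) ==> (k <= 6 || r_1 == 9*v + 13))))
Answer: WP = (2*r <= 2*v - 8 ==> g + v == k - 8) && (forall r_1. ((!(2*v != 0 && 2*k != 1)) ==> ((2*r_1 > 1 && r_1 == k + 8) ==> (k <= 6 || r_1 == 9*v + 13))))


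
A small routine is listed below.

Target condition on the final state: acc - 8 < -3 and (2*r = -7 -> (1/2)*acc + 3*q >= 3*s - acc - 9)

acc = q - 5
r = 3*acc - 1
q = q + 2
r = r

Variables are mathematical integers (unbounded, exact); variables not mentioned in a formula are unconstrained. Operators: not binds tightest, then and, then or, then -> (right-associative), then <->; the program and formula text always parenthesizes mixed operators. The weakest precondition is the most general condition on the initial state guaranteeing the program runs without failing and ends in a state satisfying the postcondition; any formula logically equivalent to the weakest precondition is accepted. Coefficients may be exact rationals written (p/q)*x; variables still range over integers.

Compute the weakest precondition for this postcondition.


Working backward. After the program, the postcondition acc - 8 < -3 and (2*r = -7 -> (1/2)*acc + 3*q >= 3*s - acc - 9) must hold; in canonical form it is acc < 5 and (2*r = -7 -> (3/2)*acc + 3*q >= 3*s - 9).
Before r := r: acc < 5 and (2*r = -7 -> (3/2)*acc + 3*q >= 3*s - 9)
Before q := q + 2: acc < 5 and (2*r = -7 -> (3/2)*acc + 3*q >= 3*s - 15)
Before r := 3*acc - 1: acc < 5 and (6*acc = -5 -> (3/2)*acc + 3*q >= 3*s - 15)
Before acc := q - 5: q < 10 and (6*q = 25 -> (9/2)*q >= 3*s - 15/2)
Answer: WP = q < 10 and (6*q = 25 -> (9/2)*q >= 3*s - 15/2)


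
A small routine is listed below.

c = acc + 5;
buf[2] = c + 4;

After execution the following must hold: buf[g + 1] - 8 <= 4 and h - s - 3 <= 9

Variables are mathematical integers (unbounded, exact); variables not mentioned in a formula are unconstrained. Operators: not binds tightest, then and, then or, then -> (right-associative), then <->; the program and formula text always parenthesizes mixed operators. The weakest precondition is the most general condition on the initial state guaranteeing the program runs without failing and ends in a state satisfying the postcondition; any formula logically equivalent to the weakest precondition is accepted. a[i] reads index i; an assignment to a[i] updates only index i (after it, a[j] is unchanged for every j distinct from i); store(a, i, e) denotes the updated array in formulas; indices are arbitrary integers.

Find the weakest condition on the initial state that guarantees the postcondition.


Working backward. After the program, the postcondition buf[g + 1] - 8 <= 4 and h - s - 3 <= 9 must hold; in canonical form it is buf[g + 1] <= 12 and h <= s + 12.
Before buf[2] := c + 4: store(buf, 2, c + 4)[g + 1] <= 12 and h <= s + 12
Before c := acc + 5: store(buf, 2, acc + 9)[g + 1] <= 12 and h <= s + 12
Answer: WP = store(buf, 2, acc + 9)[g + 1] <= 12 and h <= s + 12


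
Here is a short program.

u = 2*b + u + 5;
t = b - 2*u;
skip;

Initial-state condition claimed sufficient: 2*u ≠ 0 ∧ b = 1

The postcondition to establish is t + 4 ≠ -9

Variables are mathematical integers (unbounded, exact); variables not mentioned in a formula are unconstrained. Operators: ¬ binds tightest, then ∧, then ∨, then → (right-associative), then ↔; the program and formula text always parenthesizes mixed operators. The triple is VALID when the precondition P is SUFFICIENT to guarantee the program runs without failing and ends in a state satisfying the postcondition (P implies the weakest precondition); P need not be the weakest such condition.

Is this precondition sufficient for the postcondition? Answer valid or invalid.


Working backward. After the program, the postcondition t + 4 ≠ -9 must hold; in canonical form it is t ≠ -13.
Before skip: t ≠ -13
Before t := b - 2*u: b ≠ 2*u - 13
Before u := 2*b + u + 5: 3*b + 2*u ≠ 3
The weakest precondition is 3*b + 2*u ≠ 3.
Check whether 2*u ≠ 0 ∧ b = 1 implies it.
Every state satisfying the precondition satisfies the weakest precondition: the implication holds.
Answer: valid


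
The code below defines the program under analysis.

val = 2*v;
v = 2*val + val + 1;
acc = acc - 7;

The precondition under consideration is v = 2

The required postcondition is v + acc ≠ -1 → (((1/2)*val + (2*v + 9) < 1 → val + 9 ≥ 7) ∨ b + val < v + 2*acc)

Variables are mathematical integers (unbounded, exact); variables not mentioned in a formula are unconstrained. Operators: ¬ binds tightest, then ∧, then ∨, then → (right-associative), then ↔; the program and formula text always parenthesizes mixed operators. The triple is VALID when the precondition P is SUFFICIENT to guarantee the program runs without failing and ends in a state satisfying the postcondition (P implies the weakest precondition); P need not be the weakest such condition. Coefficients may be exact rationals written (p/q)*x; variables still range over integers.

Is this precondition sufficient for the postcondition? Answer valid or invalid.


Working backward. After the program, the postcondition v + acc ≠ -1 → (((1/2)*val + (2*v + 9) < 1 → val + 9 ≥ 7) ∨ b + val < v + 2*acc) must hold; in canonical form it is acc + v ≠ -1 → ((2*v + (1/2)*val < -8 → val ≥ -2) ∨ b + val < 2*acc + v).
Before acc := acc - 7: acc + v ≠ 6 → ((2*v + (1/2)*val < -8 → val ≥ -2) ∨ b + val < 2*acc + v - 14)
Before v := 2*val + val + 1: acc + 3*val ≠ 5 → (((13/2)*val < -10 → val ≥ -2) ∨ b < 2*acc + 2*val - 13)
Before val := 2*v: acc + 6*v ≠ 5 → ((13*v < -10 → 2*v ≥ -2) ∨ b < 2*acc + 4*v - 13)
The weakest precondition is acc + 6*v ≠ 5 → ((13*v < -10 → 2*v ≥ -2) ∨ b < 2*acc + 4*v - 13).
Check whether v = 2 implies it.
Every state satisfying the precondition satisfies the weakest precondition: the implication holds.
Answer: valid


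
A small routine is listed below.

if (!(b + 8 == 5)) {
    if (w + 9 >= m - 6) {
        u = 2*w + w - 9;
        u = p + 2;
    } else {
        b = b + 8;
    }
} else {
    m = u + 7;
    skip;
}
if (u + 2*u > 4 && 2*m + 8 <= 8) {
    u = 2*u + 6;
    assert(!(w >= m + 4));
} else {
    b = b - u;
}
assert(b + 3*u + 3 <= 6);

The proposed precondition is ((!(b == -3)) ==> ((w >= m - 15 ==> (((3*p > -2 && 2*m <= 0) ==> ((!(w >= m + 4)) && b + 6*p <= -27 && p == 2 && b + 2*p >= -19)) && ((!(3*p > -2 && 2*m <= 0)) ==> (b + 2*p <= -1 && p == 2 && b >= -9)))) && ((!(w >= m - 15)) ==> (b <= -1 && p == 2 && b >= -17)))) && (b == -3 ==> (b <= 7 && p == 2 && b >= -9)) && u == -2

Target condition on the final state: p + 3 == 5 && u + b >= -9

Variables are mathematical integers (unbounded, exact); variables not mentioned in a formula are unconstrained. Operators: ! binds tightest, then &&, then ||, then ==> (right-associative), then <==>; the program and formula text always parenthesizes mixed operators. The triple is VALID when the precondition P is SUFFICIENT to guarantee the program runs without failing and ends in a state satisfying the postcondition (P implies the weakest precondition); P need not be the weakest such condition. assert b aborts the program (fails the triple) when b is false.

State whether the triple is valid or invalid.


Working backward. After the program, the postcondition p + 3 == 5 && u + b >= -9 must hold; in canonical form it is p == 2 && b + u >= -9.
Before assert b + 3*u + 3 <= 6: b + 3*u <= 3 && p == 2 && b + u >= -9
Then branch requires (!(w >= m + 4)) && b + 6*u <= -15 && p == 2 && b + 2*u >= -15; else branch requires b + 2*u <= 3 && p == 2 && b >= -9.
Before the if: ((3*u > 4 && 2*m <= 0) ==> ((!(w >= m + 4)) && b + 6*u <= -15 && p == 2 && b + 2*u >= -15)) && ((!(3*u > 4 && 2*m <= 0)) ==> (b + 2*u <= 3 && p == 2 && b >= -9))
Then branch requires (w >= m - 15 ==> (((3*p > -2 && 2*m <= 0) ==> ((!(w >= m + 4)) && b + 6*p <= -27 && p == 2 && b + 2*p >= -19)) && ((!(3*p > -2 && 2*m <= 0)) ==> (b + 2*p <= -1 && p == 2 && b >= -9)))) && ((!(w >= m - 15)) ==> (((3*u > 4 && 2*m <= 0) ==> ((!(w >= m + 4)) && b + 6*u <= -23 && p == 2 && b + 2*u >= -23)) && ((!(3*u > 4 && 2*m <= 0)) ==> (b + 2*u <= -5 && p == 2 && b >= -17)))); else branch requires ((3*u > 4 && 2*u <= -14) ==> ((!(w >= u + 11)) && b + 6*u <= -15 && p == 2 && b + 2*u >= -15)) && ((!(3*u > 4 && 2*u <= -14)) ==> (b + 2*u <= 3 && p == 2 && b >= -9)).
Before the if: ((!(b == -3)) ==> ((w >= m - 15 ==> (((3*p > -2 && 2*m <= 0) ==> ((!(w >= m + 4)) && b + 6*p <= -27 && p == 2 && b + 2*p >= -19)) && ((!(3*p > -2 && 2*m <= 0)) ==> (b + 2*p <= -1 && p == 2 && b >= -9)))) && ((!(w >= m - 15)) ==> (((3*u > 4 && 2*m <= 0) ==> ((!(w >= m + 4)) && b + 6*u <= -23 && p == 2 && b + 2*u >= -23)) && ((!(3*u > 4 && 2*m <= 0)) ==> (b + 2*u <= -5 && p == 2 && b >= -17)))))) && (b == -3 ==> (((3*u > 4 && 2*u <= -14) ==> ((!(w >= u + 11)) && b + 6*u <= -15 && p == 2 && b + 2*u >= -15)) && ((!(3*u > 4 && 2*u <= -14)) ==> (b + 2*u <= 3 && p == 2 && b >= -9))))
The weakest precondition is ((!(b == -3)) ==> ((w >= m - 15 ==> (((3*p > -2 && 2*m <= 0) ==> ((!(w >= m + 4)) && b + 6*p <= -27 && p == 2 && b + 2*p >= -19)) && ((!(3*p > -2 && 2*m <= 0)) ==> (b + 2*p <= -1 && p == 2 && b >= -9)))) && ((!(w >= m - 15)) ==> (((3*u > 4 && 2*m <= 0) ==> ((!(w >= m + 4)) && b + 6*u <= -23 && p == 2 && b + 2*u >= -23)) && ((!(3*u > 4 && 2*m <= 0)) ==> (b + 2*u <= -5 && p == 2 && b >= -17)))))) && (b == -3 ==> (((3*u > 4 && 2*u <= -14) ==> ((!(w >= u + 11)) && b + 6*u <= -15 && p == 2 && b + 2*u >= -15)) && ((!(3*u > 4 && 2*u <= -14)) ==> (b + 2*u <= 3 && p == 2 && b >= -9)))).
Check whether ((!(b == -3)) ==> ((w >= m - 15 ==> (((3*p > -2 && 2*m <= 0) ==> ((!(w >= m + 4)) && b + 6*p <= -27 && p == 2 && b + 2*p >= -19)) && ((!(3*p > -2 && 2*m <= 0)) ==> (b + 2*p <= -1 && p == 2 && b >= -9)))) && ((!(w >= m - 15)) ==> (b <= -1 && p == 2 && b >= -17)))) && (b == -3 ==> (b <= 7 && p == 2 && b >= -9)) && u == -2 implies it.
Every state satisfying the precondition satisfies the weakest precondition: the implication holds.
Answer: valid


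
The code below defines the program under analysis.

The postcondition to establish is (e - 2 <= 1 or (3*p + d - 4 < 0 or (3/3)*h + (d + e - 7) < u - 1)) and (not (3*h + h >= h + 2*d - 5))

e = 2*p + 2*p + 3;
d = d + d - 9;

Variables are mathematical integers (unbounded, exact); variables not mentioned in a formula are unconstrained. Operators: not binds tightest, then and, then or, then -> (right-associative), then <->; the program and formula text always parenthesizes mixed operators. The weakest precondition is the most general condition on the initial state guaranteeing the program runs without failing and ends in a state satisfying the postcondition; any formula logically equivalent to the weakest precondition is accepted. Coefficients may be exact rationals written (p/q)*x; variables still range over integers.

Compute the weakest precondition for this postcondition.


Working backward. After the program, the postcondition (e - 2 <= 1 or (3*p + d - 4 < 0 or (3/3)*h + (d + e - 7) < u - 1)) and (not (3*h + h >= h + 2*d - 5)) must hold; in canonical form it is (e <= 3 or d + 3*p < 4 or d + e + h < u + 6) and (not (3*h >= 2*d - 5)).
Before d := d + d - 9: (e <= 3 or 2*d + 3*p < 13 or 2*d + e + h < u + 15) and (not (3*h >= 4*d - 23))
Before e := 2*p + 2*p + 3: (4*p <= 0 or 2*d + 3*p < 13 or 2*d + h + 4*p < u + 12) and (not (3*h >= 4*d - 23))
Answer: WP = (4*p <= 0 or 2*d + 3*p < 13 or 2*d + h + 4*p < u + 12) and (not (3*h >= 4*d - 23))


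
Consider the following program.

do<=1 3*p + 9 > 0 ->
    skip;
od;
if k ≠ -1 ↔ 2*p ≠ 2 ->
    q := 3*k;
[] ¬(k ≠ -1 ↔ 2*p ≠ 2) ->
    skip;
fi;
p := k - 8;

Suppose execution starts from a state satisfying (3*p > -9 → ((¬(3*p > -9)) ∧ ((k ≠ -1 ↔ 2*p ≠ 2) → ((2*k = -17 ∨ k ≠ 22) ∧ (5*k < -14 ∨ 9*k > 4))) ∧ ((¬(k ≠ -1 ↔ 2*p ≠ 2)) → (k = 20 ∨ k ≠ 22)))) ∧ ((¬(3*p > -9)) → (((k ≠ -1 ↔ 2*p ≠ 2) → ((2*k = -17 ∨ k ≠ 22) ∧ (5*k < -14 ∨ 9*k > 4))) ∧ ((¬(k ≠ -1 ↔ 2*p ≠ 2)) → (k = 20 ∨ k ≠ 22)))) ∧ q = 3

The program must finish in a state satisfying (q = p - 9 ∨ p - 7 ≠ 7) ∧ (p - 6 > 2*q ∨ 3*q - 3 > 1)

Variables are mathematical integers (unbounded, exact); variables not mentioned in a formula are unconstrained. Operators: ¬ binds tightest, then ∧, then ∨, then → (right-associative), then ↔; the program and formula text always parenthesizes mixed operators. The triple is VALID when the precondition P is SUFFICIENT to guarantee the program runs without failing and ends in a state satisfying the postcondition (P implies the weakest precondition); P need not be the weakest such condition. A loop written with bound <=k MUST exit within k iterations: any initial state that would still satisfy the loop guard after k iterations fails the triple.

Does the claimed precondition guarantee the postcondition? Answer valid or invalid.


Working backward. After the program, the postcondition (q = p - 9 ∨ p - 7 ≠ 7) ∧ (p - 6 > 2*q ∨ 3*q - 3 > 1) must hold; in canonical form it is (q = p - 9 ∨ p ≠ 14) ∧ (p > 2*q + 6 ∨ 3*q > 4).
Before p := k - 8: (q = k - 17 ∨ k ≠ 22) ∧ (k > 2*q + 14 ∨ 3*q > 4)
Then branch requires (2*k = -17 ∨ k ≠ 22) ∧ (5*k < -14 ∨ 9*k > 4); else branch requires (q = k - 17 ∨ k ≠ 22) ∧ (k > 2*q + 14 ∨ 3*q > 4).
Before the if: ((k ≠ -1 ↔ 2*p ≠ 2) → ((2*k = -17 ∨ k ≠ 22) ∧ (5*k < -14 ∨ 9*k > 4))) ∧ ((¬(k ≠ -1 ↔ 2*p ≠ 2)) → ((q = k - 17 ∨ k ≠ 22) ∧ (k > 2*q + 14 ∨ 3*q > 4)))
Before the loop (bound <=1), unroll the exhaustion recursion (WP_0 = exit-now case; WP_j = one more guarded iteration, up to j = 1):
  WP_0: (¬(3*p > -9)) ∧ ((k ≠ -1 ↔ 2*p ≠ 2) → ((2*k = -17 ∨ k ≠ 22) ∧ (5*k < -14 ∨ 9*k > 4))) ∧ ((¬(k ≠ -1 ↔ 2*p ≠ 2)) → ((q = k - 17 ∨ k ≠ 22) ∧ (k > 2*q + 14 ∨ 3*q > 4)))
  WP_1: (3*p > -9 → ((¬(3*p > -9)) ∧ ((k ≠ -1 ↔ 2*p ≠ 2) → ((2*k = -17 ∨ k ≠ 22) ∧ (5*k < -14 ∨ 9*k > 4))) ∧ ((¬(k ≠ -1 ↔ 2*p ≠ 2)) → ((q = k - 17 ∨ k ≠ 22) ∧ (k > 2*q + 14 ∨ 3*q > 4))))) ∧ ((¬(3*p > -9)) → (((k ≠ -1 ↔ 2*p ≠ 2) → ((2*k = -17 ∨ k ≠ 22) ∧ (5*k < -14 ∨ 9*k > 4))) ∧ ((¬(k ≠ -1 ↔ 2*p ≠ 2)) → ((q = k - 17 ∨ k ≠ 22) ∧ (k > 2*q + 14 ∨ 3*q > 4)))))
So before the loop: (3*p > -9 → ((¬(3*p > -9)) ∧ ((k ≠ -1 ↔ 2*p ≠ 2) → ((2*k = -17 ∨ k ≠ 22) ∧ (5*k < -14 ∨ 9*k > 4))) ∧ ((¬(k ≠ -1 ↔ 2*p ≠ 2)) → ((q = k - 17 ∨ k ≠ 22) ∧ (k > 2*q + 14 ∨ 3*q > 4))))) ∧ ((¬(3*p > -9)) → (((k ≠ -1 ↔ 2*p ≠ 2) → ((2*k = -17 ∨ k ≠ 22) ∧ (5*k < -14 ∨ 9*k > 4))) ∧ ((¬(k ≠ -1 ↔ 2*p ≠ 2)) → ((q = k - 17 ∨ k ≠ 22) ∧ (k > 2*q + 14 ∨ 3*q > 4)))))
The weakest precondition is (3*p > -9 → ((¬(3*p > -9)) ∧ ((k ≠ -1 ↔ 2*p ≠ 2) → ((2*k = -17 ∨ k ≠ 22) ∧ (5*k < -14 ∨ 9*k > 4))) ∧ ((¬(k ≠ -1 ↔ 2*p ≠ 2)) → ((q = k - 17 ∨ k ≠ 22) ∧ (k > 2*q + 14 ∨ 3*q > 4))))) ∧ ((¬(3*p > -9)) → (((k ≠ -1 ↔ 2*p ≠ 2) → ((2*k = -17 ∨ k ≠ 22) ∧ (5*k < -14 ∨ 9*k > 4))) ∧ ((¬(k ≠ -1 ↔ 2*p ≠ 2)) → ((q = k - 17 ∨ k ≠ 22) ∧ (k > 2*q + 14 ∨ 3*q > 4))))).
Check whether (3*p > -9 → ((¬(3*p > -9)) ∧ ((k ≠ -1 ↔ 2*p ≠ 2) → ((2*k = -17 ∨ k ≠ 22) ∧ (5*k < -14 ∨ 9*k > 4))) ∧ ((¬(k ≠ -1 ↔ 2*p ≠ 2)) → (k = 20 ∨ k ≠ 22)))) ∧ ((¬(3*p > -9)) → (((k ≠ -1 ↔ 2*p ≠ 2) → ((2*k = -17 ∨ k ≠ 22) ∧ (5*k < -14 ∨ 9*k > 4))) ∧ ((¬(k ≠ -1 ↔ 2*p ≠ 2)) → (k = 20 ∨ k ≠ 22)))) ∧ q = 3 implies it.
Every state satisfying the precondition satisfies the weakest precondition: the implication holds.
Answer: valid


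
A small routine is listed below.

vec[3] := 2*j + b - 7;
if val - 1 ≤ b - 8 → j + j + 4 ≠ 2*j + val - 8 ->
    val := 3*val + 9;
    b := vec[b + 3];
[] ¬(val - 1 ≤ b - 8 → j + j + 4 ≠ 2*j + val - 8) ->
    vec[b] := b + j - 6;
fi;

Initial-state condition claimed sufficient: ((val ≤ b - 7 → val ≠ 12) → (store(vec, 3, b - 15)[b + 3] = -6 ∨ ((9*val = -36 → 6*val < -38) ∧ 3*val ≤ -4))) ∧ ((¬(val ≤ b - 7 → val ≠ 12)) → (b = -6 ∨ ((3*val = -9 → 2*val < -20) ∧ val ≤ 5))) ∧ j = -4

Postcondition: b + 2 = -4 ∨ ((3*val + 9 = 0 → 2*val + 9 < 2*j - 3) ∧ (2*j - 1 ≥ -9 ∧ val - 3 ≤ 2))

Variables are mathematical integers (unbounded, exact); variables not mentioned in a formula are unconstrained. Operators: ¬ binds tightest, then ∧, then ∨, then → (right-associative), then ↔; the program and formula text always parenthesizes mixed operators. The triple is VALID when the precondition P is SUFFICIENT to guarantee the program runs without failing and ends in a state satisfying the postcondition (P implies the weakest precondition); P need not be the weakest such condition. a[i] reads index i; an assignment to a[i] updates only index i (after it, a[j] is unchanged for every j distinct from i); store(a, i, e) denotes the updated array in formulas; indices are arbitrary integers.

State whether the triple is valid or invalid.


Working backward. After the program, the postcondition b + 2 = -4 ∨ ((3*val + 9 = 0 → 2*val + 9 < 2*j - 3) ∧ (2*j - 1 ≥ -9 ∧ val - 3 ≤ 2)) must hold; in canonical form it is b = -6 ∨ ((3*val = -9 → 2*val < 2*j - 12) ∧ 2*j ≥ -8 ∧ val ≤ 5).
Then branch requires vec[b + 3] = -6 ∨ ((9*val = -36 → 6*val < 2*j - 30) ∧ 2*j ≥ -8 ∧ 3*val ≤ -4); else branch requires b = -6 ∨ ((3*val = -9 → 2*val < 2*j - 12) ∧ 2*j ≥ -8 ∧ val ≤ 5).
Before the if: ((val ≤ b - 7 → val ≠ 12) → (vec[b + 3] = -6 ∨ ((9*val = -36 → 6*val < 2*j - 30) ∧ 2*j ≥ -8 ∧ 3*val ≤ -4))) ∧ ((¬(val ≤ b - 7 → val ≠ 12)) → (b = -6 ∨ ((3*val = -9 → 2*val < 2*j - 12) ∧ 2*j ≥ -8 ∧ val ≤ 5)))
Before vec[3] := 2*j + b - 7: ((val ≤ b - 7 → val ≠ 12) → (store(vec, 3, b + 2*j - 7)[b + 3] = -6 ∨ ((9*val = -36 → 6*val < 2*j - 30) ∧ 2*j ≥ -8 ∧ 3*val ≤ -4))) ∧ ((¬(val ≤ b - 7 → val ≠ 12)) → (b = -6 ∨ ((3*val = -9 → 2*val < 2*j - 12) ∧ 2*j ≥ -8 ∧ val ≤ 5)))
The weakest precondition is ((val ≤ b - 7 → val ≠ 12) → (store(vec, 3, b + 2*j - 7)[b + 3] = -6 ∨ ((9*val = -36 → 6*val < 2*j - 30) ∧ 2*j ≥ -8 ∧ 3*val ≤ -4))) ∧ ((¬(val ≤ b - 7 → val ≠ 12)) → (b = -6 ∨ ((3*val = -9 → 2*val < 2*j - 12) ∧ 2*j ≥ -8 ∧ val ≤ 5))).
Check whether ((val ≤ b - 7 → val ≠ 12) → (store(vec, 3, b - 15)[b + 3] = -6 ∨ ((9*val = -36 → 6*val < -38) ∧ 3*val ≤ -4))) ∧ ((¬(val ≤ b - 7 → val ≠ 12)) → (b = -6 ∨ ((3*val = -9 → 2*val < -20) ∧ val ≤ 5))) ∧ j = -4 implies it.
Every state satisfying the precondition satisfies the weakest precondition: the implication holds.
Answer: valid


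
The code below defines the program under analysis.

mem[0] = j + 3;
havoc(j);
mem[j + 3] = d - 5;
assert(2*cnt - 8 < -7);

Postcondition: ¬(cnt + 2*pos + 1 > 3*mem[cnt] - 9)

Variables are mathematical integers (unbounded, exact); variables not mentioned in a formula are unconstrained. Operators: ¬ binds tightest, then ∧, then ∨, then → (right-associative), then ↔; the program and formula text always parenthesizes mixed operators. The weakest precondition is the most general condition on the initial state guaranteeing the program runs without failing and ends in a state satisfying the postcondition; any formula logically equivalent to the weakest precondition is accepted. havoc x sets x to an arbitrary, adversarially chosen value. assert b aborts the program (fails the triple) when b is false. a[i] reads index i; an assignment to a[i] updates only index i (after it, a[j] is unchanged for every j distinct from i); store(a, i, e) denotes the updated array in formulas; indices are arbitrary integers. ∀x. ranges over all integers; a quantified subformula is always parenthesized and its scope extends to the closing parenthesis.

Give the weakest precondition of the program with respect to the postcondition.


Working backward. After the program, the postcondition ¬(cnt + 2*pos + 1 > 3*mem[cnt] - 9) must hold; in canonical form it is ¬(cnt + 2*pos > 3*mem[cnt] - 10).
Before assert 2*cnt - 8 < -7: 2*cnt < 1 ∧ (¬(cnt + 2*pos > 3*mem[cnt] - 10))
Before mem[j + 3] := d - 5: 2*cnt < 1 ∧ (¬(cnt + 2*pos > 3*store(mem, j + 3, d - 5)[cnt] - 10))
Before havoc j: ∀j_1. (2*cnt < 1 ∧ (¬(cnt + 2*pos > 3*store(mem, j_1 + 3, d - 5)[cnt] - 10)))
Before mem[0] := j + 3: ∀j_1. (2*cnt < 1 ∧ (¬(cnt + 2*pos > 3*store(store(mem, 0, j + 3), j_1 + 3, d - 5)[cnt] - 10)))
Answer: WP = ∀j_1. (2*cnt < 1 ∧ (¬(cnt + 2*pos > 3*store(store(mem, 0, j + 3), j_1 + 3, d - 5)[cnt] - 10)))


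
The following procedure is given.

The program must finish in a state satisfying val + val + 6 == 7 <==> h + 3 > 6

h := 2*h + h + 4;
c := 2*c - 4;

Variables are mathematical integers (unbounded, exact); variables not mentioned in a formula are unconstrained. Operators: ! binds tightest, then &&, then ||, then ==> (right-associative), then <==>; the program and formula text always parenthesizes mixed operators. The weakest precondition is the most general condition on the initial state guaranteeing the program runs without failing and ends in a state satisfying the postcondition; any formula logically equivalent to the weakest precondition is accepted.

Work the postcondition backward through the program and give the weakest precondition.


Working backward. After the program, the postcondition val + val + 6 == 7 <==> h + 3 > 6 must hold; in canonical form it is 2*val == 1 <==> h > 3.
Before c := 2*c - 4: 2*val == 1 <==> h > 3
Before h := 2*h + h + 4: 2*val == 1 <==> 3*h > -1
Answer: WP = 2*val == 1 <==> 3*h > -1


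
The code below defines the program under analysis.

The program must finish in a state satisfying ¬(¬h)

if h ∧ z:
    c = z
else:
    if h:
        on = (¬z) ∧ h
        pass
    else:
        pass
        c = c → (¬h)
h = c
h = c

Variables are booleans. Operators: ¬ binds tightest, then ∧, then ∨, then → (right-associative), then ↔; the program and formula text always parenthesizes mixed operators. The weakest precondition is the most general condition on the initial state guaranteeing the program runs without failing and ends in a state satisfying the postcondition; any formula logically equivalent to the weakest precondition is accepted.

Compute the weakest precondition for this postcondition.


Working backward. After the program, the postcondition ¬(¬h) must hold; in canonical form it is h.
Before h := c: c
Before h := c: c
Then branch requires z; else branch requires (h → c) ∧ ((¬h) → (c → (¬h))).
Before the if: ((h ∧ z) → z) ∧ ((¬(h ∧ z)) → ((h → c) ∧ ((¬h) → (c → (¬h)))))
Answer: WP = ((h ∧ z) → z) ∧ ((¬(h ∧ z)) → ((h → c) ∧ ((¬h) → (c → (¬h)))))


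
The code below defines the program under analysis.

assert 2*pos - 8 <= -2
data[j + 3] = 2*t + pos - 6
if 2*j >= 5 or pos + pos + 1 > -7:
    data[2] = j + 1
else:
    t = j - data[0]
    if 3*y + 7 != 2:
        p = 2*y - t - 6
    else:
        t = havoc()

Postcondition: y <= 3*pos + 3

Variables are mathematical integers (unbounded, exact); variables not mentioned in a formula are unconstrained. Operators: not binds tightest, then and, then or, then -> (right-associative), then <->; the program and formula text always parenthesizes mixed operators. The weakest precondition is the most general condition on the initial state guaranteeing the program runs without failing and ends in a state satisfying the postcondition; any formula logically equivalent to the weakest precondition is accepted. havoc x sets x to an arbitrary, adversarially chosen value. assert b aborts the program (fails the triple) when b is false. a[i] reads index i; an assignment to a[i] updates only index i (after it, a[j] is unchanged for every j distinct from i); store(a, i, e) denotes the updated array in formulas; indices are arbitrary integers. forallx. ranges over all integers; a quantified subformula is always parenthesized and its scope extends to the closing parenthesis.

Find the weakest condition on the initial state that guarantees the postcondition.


Working backward. After the program, y <= 3*pos + 3 must hold.
Then branch requires y <= 3*pos + 3; else branch requires (3*y != -5 -> y <= 3*pos + 3) and ((not (3*y != -5)) -> y <= 3*pos + 3).
Before the if: ((2*j >= 5 or 2*pos > -8) -> y <= 3*pos + 3) and ((not (2*j >= 5 or 2*pos > -8)) -> ((3*y != -5 -> y <= 3*pos + 3) and ((not (3*y != -5)) -> y <= 3*pos + 3)))
Before data[j + 3] := 2*t + pos - 6: ((2*j >= 5 or 2*pos > -8) -> y <= 3*pos + 3) and ((not (2*j >= 5 or 2*pos > -8)) -> ((3*y != -5 -> y <= 3*pos + 3) and ((not (3*y != -5)) -> y <= 3*pos + 3)))
Before assert 2*pos - 8 <= -2: 2*pos <= 6 and ((2*j >= 5 or 2*pos > -8) -> y <= 3*pos + 3) and ((not (2*j >= 5 or 2*pos > -8)) -> ((3*y != -5 -> y <= 3*pos + 3) and ((not (3*y != -5)) -> y <= 3*pos + 3)))
Answer: WP = 2*pos <= 6 and ((2*j >= 5 or 2*pos > -8) -> y <= 3*pos + 3) and ((not (2*j >= 5 or 2*pos > -8)) -> ((3*y != -5 -> y <= 3*pos + 3) and ((not (3*y != -5)) -> y <= 3*pos + 3)))


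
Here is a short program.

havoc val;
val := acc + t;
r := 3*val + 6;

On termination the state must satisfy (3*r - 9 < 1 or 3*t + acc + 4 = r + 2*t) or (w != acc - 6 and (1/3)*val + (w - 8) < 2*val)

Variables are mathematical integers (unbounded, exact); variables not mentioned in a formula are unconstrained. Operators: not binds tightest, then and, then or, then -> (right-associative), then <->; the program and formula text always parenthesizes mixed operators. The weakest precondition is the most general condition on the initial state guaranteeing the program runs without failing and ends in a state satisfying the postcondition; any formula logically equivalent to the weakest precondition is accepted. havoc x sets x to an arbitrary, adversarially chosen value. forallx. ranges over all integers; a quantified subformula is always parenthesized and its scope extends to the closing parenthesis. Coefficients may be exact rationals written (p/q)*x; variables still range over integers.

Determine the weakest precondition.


Working backward. After the program, the postcondition (3*r - 9 < 1 or 3*t + acc + 4 = r + 2*t) or (w != acc - 6 and (1/3)*val + (w - 8) < 2*val) must hold; in canonical form it is 3*r < 10 or acc + t = r - 4 or (w != acc - 6 and w < (5/3)*val + 8).
Before r := 3*val + 6: 9*val < -8 or acc + t = 3*val + 2 or (w != acc - 6 and w < (5/3)*val + 8)
Before val := acc + t: 9*acc + 9*t < -8 or 2*acc + 2*t = -2 or (w != acc - 6 and w < (5/3)*acc + (5/3)*t + 8)
Before havoc val: 9*acc + 9*t < -8 or 2*acc + 2*t = -2 or (w != acc - 6 and w < (5/3)*acc + (5/3)*t + 8)
Answer: WP = 9*acc + 9*t < -8 or 2*acc + 2*t = -2 or (w != acc - 6 and w < (5/3)*acc + (5/3)*t + 8)


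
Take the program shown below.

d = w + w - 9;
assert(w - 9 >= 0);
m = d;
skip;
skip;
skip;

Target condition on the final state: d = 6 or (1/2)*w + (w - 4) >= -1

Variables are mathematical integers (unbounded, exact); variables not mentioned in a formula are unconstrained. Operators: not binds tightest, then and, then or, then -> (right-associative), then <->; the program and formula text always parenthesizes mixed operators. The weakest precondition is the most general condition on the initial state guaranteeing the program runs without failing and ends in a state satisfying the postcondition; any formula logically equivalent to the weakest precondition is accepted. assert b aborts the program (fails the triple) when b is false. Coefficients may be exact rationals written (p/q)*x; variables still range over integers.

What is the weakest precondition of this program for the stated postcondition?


Working backward. After the program, the postcondition d = 6 or (1/2)*w + (w - 4) >= -1 must hold; in canonical form it is d = 6 or (3/2)*w >= 3.
Before skip: d = 6 or (3/2)*w >= 3
Before skip: d = 6 or (3/2)*w >= 3
Before skip: d = 6 or (3/2)*w >= 3
Before m := d: d = 6 or (3/2)*w >= 3
Before assert w - 9 >= 0: w >= 9 and (d = 6 or (3/2)*w >= 3)
Before d := w + w - 9: w >= 9 and (2*w = 15 or (3/2)*w >= 3)
Answer: WP = w >= 9 and (2*w = 15 or (3/2)*w >= 3)


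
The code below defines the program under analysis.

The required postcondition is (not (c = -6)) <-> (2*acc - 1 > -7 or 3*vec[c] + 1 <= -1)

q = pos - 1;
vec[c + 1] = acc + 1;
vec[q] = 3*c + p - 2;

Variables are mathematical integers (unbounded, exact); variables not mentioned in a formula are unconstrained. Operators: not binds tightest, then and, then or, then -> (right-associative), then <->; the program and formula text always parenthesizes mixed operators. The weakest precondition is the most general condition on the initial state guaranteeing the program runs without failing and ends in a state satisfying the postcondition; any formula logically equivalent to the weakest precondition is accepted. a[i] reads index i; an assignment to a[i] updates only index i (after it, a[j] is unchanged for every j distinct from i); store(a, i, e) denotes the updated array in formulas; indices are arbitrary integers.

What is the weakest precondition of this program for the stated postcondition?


Working backward. After the program, the postcondition (not (c = -6)) <-> (2*acc - 1 > -7 or 3*vec[c] + 1 <= -1) must hold; in canonical form it is (not (c = -6)) <-> (2*acc > -6 or 3*vec[c] <= -2).
Before vec[q] := 3*c + p - 2: (not (c = -6)) <-> (2*acc > -6 or 3*store(vec, q, 3*c + p - 2)[c] <= -2)
Before vec[c + 1] := acc + 1: (not (c = -6)) <-> (2*acc > -6 or 3*store(store(vec, c + 1, acc + 1), q, 3*c + p - 2)[c] <= -2)
Before q := pos - 1: (not (c = -6)) <-> (2*acc > -6 or 3*store(store(vec, c + 1, acc + 1), pos - 1, 3*c + p - 2)[c] <= -2)
Answer: WP = (not (c = -6)) <-> (2*acc > -6 or 3*store(store(vec, c + 1, acc + 1), pos - 1, 3*c + p - 2)[c] <= -2)


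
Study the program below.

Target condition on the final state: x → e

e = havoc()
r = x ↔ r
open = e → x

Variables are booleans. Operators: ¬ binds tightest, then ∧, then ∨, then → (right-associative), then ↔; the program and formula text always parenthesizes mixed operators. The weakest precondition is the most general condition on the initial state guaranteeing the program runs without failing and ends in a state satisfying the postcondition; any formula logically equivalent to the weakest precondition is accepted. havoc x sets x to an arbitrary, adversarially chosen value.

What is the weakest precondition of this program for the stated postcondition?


Working backward. After the program, x → e must hold.
Before open := e → x: x → e
Before r := x ↔ r: x → e
Before havoc e: ¬x
Answer: WP = ¬x


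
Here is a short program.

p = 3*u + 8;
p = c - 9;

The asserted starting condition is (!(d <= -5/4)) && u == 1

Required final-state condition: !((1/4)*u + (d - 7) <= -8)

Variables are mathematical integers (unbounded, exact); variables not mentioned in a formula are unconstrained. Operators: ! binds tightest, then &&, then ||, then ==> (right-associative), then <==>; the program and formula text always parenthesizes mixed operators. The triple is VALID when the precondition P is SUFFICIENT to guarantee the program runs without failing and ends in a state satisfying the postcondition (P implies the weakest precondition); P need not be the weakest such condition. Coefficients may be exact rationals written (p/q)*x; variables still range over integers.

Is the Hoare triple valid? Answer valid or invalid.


Working backward. After the program, the postcondition !((1/4)*u + (d - 7) <= -8) must hold; in canonical form it is !(d + (1/4)*u <= -1).
Before p := c - 9: !(d + (1/4)*u <= -1)
Before p := 3*u + 8: !(d + (1/4)*u <= -1)
The weakest precondition is !(d + (1/4)*u <= -1).
Check whether (!(d <= -5/4)) && u == 1 implies it.
Every state satisfying the precondition satisfies the weakest precondition: the implication holds.
Answer: valid


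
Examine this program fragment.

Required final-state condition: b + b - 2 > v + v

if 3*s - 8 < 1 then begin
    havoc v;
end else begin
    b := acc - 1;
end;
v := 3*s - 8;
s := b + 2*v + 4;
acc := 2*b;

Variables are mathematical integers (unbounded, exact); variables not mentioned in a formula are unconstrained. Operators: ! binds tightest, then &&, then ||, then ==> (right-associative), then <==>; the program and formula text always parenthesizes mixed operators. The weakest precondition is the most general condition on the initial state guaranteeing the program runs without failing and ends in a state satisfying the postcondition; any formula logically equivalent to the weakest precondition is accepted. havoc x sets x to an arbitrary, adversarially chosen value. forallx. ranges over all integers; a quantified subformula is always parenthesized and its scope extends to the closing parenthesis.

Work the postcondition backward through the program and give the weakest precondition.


Working backward. After the program, the postcondition b + b - 2 > v + v must hold; in canonical form it is 2*b > 2*v + 2.
Before acc := 2*b: 2*b > 2*v + 2
Before s := b + 2*v + 4: 2*b > 2*v + 2
Before v := 3*s - 8: 2*b > 6*s - 14
Then branch requires 2*b > 6*s - 14; else branch requires 2*acc > 6*s - 12.
Before the if: (3*s < 9 ==> 2*b > 6*s - 14) && ((!(3*s < 9)) ==> 2*acc > 6*s - 12)
Answer: WP = (3*s < 9 ==> 2*b > 6*s - 14) && ((!(3*s < 9)) ==> 2*acc > 6*s - 12)


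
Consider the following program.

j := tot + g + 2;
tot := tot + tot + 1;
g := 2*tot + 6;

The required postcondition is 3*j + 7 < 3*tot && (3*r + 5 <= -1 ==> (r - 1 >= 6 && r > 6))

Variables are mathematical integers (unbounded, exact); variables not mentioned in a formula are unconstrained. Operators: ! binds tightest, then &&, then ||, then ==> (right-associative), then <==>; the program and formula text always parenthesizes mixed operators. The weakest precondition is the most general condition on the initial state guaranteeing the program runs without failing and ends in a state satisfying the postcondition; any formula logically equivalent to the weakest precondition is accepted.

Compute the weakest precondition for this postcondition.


Working backward. After the program, the postcondition 3*j + 7 < 3*tot && (3*r + 5 <= -1 ==> (r - 1 >= 6 && r > 6)) must hold; in canonical form it is 3*j < 3*tot - 7 && (3*r <= -6 ==> (r >= 7 && r > 6)).
Before g := 2*tot + 6: 3*j < 3*tot - 7 && (3*r <= -6 ==> (r >= 7 && r > 6))
Before tot := tot + tot + 1: 3*j < 6*tot - 4 && (3*r <= -6 ==> (r >= 7 && r > 6))
Before j := tot + g + 2: 3*g < 3*tot - 10 && (3*r <= -6 ==> (r >= 7 && r > 6))
Answer: WP = 3*g < 3*tot - 10 && (3*r <= -6 ==> (r >= 7 && r > 6))


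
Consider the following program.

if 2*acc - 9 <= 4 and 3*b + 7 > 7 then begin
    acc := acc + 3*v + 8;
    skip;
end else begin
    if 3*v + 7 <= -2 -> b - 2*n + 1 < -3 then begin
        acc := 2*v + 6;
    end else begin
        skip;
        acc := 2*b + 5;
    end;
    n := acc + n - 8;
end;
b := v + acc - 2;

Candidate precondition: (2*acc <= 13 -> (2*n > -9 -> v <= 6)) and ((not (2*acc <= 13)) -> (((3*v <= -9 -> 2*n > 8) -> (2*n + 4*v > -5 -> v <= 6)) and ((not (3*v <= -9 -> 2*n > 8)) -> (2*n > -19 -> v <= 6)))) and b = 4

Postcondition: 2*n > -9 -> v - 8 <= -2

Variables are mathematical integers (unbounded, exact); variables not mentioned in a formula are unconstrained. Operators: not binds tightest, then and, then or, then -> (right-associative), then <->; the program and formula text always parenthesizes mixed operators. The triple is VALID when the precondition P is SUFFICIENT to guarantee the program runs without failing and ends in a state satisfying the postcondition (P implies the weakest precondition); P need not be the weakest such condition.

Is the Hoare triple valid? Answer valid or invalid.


Working backward. After the program, the postcondition 2*n > -9 -> v - 8 <= -2 must hold; in canonical form it is 2*n > -9 -> v <= 6.
Before b := v + acc - 2: 2*n > -9 -> v <= 6
Then branch requires 2*n > -9 -> v <= 6; else branch requires ((3*v <= -9 -> b < 2*n - 4) -> (2*n + 4*v > -5 -> v <= 6)) and ((not (3*v <= -9 -> b < 2*n - 4)) -> (4*b + 2*n > -3 -> v <= 6)).
Before the if: ((2*acc <= 13 and 3*b > 0) -> (2*n > -9 -> v <= 6)) and ((not (2*acc <= 13 and 3*b > 0)) -> (((3*v <= -9 -> b < 2*n - 4) -> (2*n + 4*v > -5 -> v <= 6)) and ((not (3*v <= -9 -> b < 2*n - 4)) -> (4*b + 2*n > -3 -> v <= 6))))
The weakest precondition is ((2*acc <= 13 and 3*b > 0) -> (2*n > -9 -> v <= 6)) and ((not (2*acc <= 13 and 3*b > 0)) -> (((3*v <= -9 -> b < 2*n - 4) -> (2*n + 4*v > -5 -> v <= 6)) and ((not (3*v <= -9 -> b < 2*n - 4)) -> (4*b + 2*n > -3 -> v <= 6)))).
Check whether (2*acc <= 13 -> (2*n > -9 -> v <= 6)) and ((not (2*acc <= 13)) -> (((3*v <= -9 -> 2*n > 8) -> (2*n + 4*v > -5 -> v <= 6)) and ((not (3*v <= -9 -> 2*n > 8)) -> (2*n > -19 -> v <= 6)))) and b = 4 implies it.
Every state satisfying the precondition satisfies the weakest precondition: the implication holds.
Answer: valid
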